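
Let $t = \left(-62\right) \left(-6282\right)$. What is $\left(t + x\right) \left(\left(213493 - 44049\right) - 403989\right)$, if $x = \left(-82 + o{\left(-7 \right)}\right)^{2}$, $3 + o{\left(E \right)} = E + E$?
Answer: $-93650300325$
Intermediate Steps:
$o{\left(E \right)} = -3 + 2 E$ ($o{\left(E \right)} = -3 + \left(E + E\right) = -3 + 2 E$)
$t = 389484$
$x = 9801$ ($x = \left(-82 + \left(-3 + 2 \left(-7\right)\right)\right)^{2} = \left(-82 - 17\right)^{2} = \left(-99\right)^{2} = 9801$)
$\left(t + x\right) \left(\left(213493 - 44049\right) - 403989\right) = \left(389484 + 9801\right) \left(\left(213493 - 44049\right) - 403989\right) = 399285 \left(\left(213493 - 44049\right) - 403989\right) = 399285 \left(169444 - 403989\right) = 399285 \left(-234545\right) = -93650300325$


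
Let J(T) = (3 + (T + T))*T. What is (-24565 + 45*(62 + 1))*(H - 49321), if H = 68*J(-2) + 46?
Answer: 1067790470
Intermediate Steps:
J(T) = T*(3 + 2*T) (J(T) = (3 + 2*T)*T = T*(3 + 2*T))
H = 182 (H = 68*(-2*(3 + 2*(-2))) + 46 = 68*(-2*(3 - 4)) + 46 = 68*(-2*(-1)) + 46 = 68*2 + 46 = 136 + 46 = 182)
(-24565 + 45*(62 + 1))*(H - 49321) = (-24565 + 45*(62 + 1))*(182 - 49321) = (-24565 + 45*63)*(-49139) = (-24565 + 2835)*(-49139) = -21730*(-49139) = 1067790470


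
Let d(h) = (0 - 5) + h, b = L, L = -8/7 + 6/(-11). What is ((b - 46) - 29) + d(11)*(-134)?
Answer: -67813/77 ≈ -880.69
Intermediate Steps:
L = -130/77 (L = -8*⅐ + 6*(-1/11) = -8/7 - 6/11 = -130/77 ≈ -1.6883)
b = -130/77 ≈ -1.6883
d(h) = -5 + h
((b - 46) - 29) + d(11)*(-134) = ((-130/77 - 46) - 29) + (-5 + 11)*(-134) = (-3672/77 - 29) + 6*(-134) = -5905/77 - 804 = -67813/77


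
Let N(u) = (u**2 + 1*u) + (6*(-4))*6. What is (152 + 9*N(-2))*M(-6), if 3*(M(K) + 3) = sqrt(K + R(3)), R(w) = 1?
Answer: 3378 - 1126*I*sqrt(5)/3 ≈ 3378.0 - 839.27*I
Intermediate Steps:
M(K) = -3 + sqrt(1 + K)/3 (M(K) = -3 + sqrt(K + 1)/3 = -3 + sqrt(1 + K)/3)
N(u) = -144 + u + u**2 (N(u) = (u**2 + u) - 24*6 = (u + u**2) - 144 = -144 + u + u**2)
(152 + 9*N(-2))*M(-6) = (152 + 9*(-144 - 2 + (-2)**2))*(-3 + sqrt(1 - 6)/3) = (152 + 9*(-144 - 2 + 4))*(-3 + sqrt(-5)/3) = (152 + 9*(-142))*(-3 + (I*sqrt(5))/3) = (152 - 1278)*(-3 + I*sqrt(5)/3) = -1126*(-3 + I*sqrt(5)/3) = 3378 - 1126*I*sqrt(5)/3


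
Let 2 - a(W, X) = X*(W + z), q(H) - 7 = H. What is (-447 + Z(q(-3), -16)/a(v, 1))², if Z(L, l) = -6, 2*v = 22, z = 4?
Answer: 33698025/169 ≈ 1.9940e+5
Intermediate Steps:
v = 11 (v = (½)*22 = 11)
q(H) = 7 + H
a(W, X) = 2 - X*(4 + W) (a(W, X) = 2 - X*(W + 4) = 2 - X*(4 + W))
(-447 + Z(q(-3), -16)/a(v, 1))² = (-447 - 6/(2 - 4*1 - 1*11*1))² = (-447 - 6/(2 - 4 - 11))² = (-447 - 6/(-13))² = (-447 - 6*(-1/13))² = (-447 + 6/13)² = (-5805/13)² = 33698025/169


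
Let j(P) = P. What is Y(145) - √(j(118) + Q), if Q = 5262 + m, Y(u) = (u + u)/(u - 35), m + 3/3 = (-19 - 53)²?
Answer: 29/11 - √10563 ≈ -100.14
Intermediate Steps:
m = 5183 (m = -1 + (-19 - 53)² = -1 + (-72)² = -1 + 5184 = 5183)
Y(u) = 2*u/(-35 + u) (Y(u) = (2*u)/(-35 + u) = 2*u/(-35 + u))
Q = 10445 (Q = 5262 + 5183 = 10445)
Y(145) - √(j(118) + Q) = 2*145/(-35 + 145) - √(118 + 10445) = 2*145/110 - √10563 = 2*145*(1/110) - √10563 = 29/11 - √10563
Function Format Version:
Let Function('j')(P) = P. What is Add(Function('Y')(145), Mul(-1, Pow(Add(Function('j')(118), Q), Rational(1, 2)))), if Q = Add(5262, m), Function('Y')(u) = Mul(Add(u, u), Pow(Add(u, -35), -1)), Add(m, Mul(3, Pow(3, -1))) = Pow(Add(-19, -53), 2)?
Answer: Add(Rational(29, 11), Mul(-1, Pow(10563, Rational(1, 2)))) ≈ -100.14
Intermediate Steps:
m = 5183 (m = Add(-1, Pow(Add(-19, -53), 2)) = Add(-1, Pow(-72, 2)) = Add(-1, 5184) = 5183)
Function('Y')(u) = Mul(2, u, Pow(Add(-35, u), -1)) (Function('Y')(u) = Mul(Mul(2, u), Pow(Add(-35, u), -1)) = Mul(2, u, Pow(Add(-35, u), -1)))
Q = 10445 (Q = Add(5262, 5183) = 10445)
Add(Function('Y')(145), Mul(-1, Pow(Add(Function('j')(118), Q), Rational(1, 2)))) = Add(Mul(2, 145, Pow(Add(-35, 145), -1)), Mul(-1, Pow(Add(118, 10445), Rational(1, 2)))) = Add(Mul(2, 145, Pow(110, -1)), Mul(-1, Pow(10563, Rational(1, 2)))) = Add(Mul(2, 145, Rational(1, 110)), Mul(-1, Pow(10563, Rational(1, 2)))) = Add(Rational(29, 11), Mul(-1, Pow(10563, Rational(1, 2))))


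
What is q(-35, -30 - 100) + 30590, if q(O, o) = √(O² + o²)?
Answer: 30590 + 25*√29 ≈ 30725.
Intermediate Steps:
q(-35, -30 - 100) + 30590 = √((-35)² + (-30 - 100)²) + 30590 = √(1225 + (-130)²) + 30590 = √(1225 + 16900) + 30590 = √18125 + 30590 = 25*√29 + 30590 = 30590 + 25*√29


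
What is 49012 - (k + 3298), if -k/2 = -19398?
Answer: 6918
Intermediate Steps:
k = 38796 (k = -2*(-19398) = 38796)
49012 - (k + 3298) = 49012 - (38796 + 3298) = 49012 - 1*42094 = 49012 - 42094 = 6918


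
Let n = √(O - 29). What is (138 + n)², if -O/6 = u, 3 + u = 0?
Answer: (138 + I*√11)² ≈ 19033.0 + 915.39*I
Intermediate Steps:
u = -3 (u = -3 + 0 = -3)
O = 18 (O = -6*(-3) = 18)
n = I*√11 (n = √(18 - 29) = √(-11) = I*√11 ≈ 3.3166*I)
(138 + n)² = (138 + I*√11)²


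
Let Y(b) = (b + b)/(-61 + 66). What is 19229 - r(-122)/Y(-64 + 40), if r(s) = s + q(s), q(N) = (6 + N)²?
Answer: 494831/24 ≈ 20618.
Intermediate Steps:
r(s) = s + (6 + s)²
Y(b) = 2*b/5 (Y(b) = (2*b)/5 = (2*b)*(⅕) = 2*b/5)
19229 - r(-122)/Y(-64 + 40) = 19229 - (-122 + (6 - 122)²)/(2*(-64 + 40)/5) = 19229 - (-122 + (-116)²)/((⅖)*(-24)) = 19229 - (-122 + 13456)/(-48/5) = 19229 - 13334*(-5)/48 = 19229 - 1*(-33335/24) = 19229 + 33335/24 = 494831/24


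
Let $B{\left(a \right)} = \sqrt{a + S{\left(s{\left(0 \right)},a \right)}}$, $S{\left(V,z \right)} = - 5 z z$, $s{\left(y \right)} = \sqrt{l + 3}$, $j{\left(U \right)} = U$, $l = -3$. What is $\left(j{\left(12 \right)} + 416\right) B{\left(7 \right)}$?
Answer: $428 i \sqrt{238} \approx 6602.9 i$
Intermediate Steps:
$s{\left(y \right)} = 0$ ($s{\left(y \right)} = \sqrt{-3 + 3} = \sqrt{0} = 0$)
$S{\left(V,z \right)} = - 5 z^{2}$
$B{\left(a \right)} = \sqrt{a - 5 a^{2}}$
$\left(j{\left(12 \right)} + 416\right) B{\left(7 \right)} = \left(12 + 416\right) \sqrt{7 \left(1 - 35\right)} = 428 \sqrt{7 \left(1 - 35\right)} = 428 \sqrt{7 \left(-34\right)} = 428 \sqrt{-238} = 428 i \sqrt{238}$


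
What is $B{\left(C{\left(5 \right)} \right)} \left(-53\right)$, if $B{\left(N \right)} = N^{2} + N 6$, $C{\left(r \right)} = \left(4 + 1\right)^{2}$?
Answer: $-41075$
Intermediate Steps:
$C{\left(r \right)} = 25$ ($C{\left(r \right)} = 5^{2} = 25$)
$B{\left(N \right)} = N^{2} + 6 N$
$B{\left(C{\left(5 \right)} \right)} \left(-53\right) = 25 \left(6 + 25\right) \left(-53\right) = 25 \cdot 31 \left(-53\right) = 775 \left(-53\right) = -41075$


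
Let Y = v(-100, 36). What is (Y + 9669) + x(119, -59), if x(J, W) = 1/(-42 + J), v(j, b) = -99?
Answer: 736891/77 ≈ 9570.0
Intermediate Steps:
Y = -99
(Y + 9669) + x(119, -59) = (-99 + 9669) + 1/(-42 + 119) = 9570 + 1/77 = 736891/77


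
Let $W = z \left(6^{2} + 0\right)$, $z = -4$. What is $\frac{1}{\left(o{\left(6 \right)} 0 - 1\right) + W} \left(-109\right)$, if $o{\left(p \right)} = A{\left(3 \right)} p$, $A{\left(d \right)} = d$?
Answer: $\frac{109}{145} \approx 0.75172$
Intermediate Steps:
$o{\left(p \right)} = 3 p$
$W = -144$ ($W = - 4 \left(6^{2} + 0\right) = - 4 \left(36 + 0\right) = \left(-4\right) 36 = -144$)
$\frac{1}{\left(o{\left(6 \right)} 0 - 1\right) + W} \left(-109\right) = \frac{1}{\left(3 \cdot 6 \cdot 0 - 1\right) - 144} \left(-109\right) = \frac{1}{\left(18 \cdot 0 - 1\right) - 144} \left(-109\right) = \frac{1}{\left(0 - 1\right) - 144} \left(-109\right) = \frac{1}{-1 - 144} \left(-109\right) = \frac{1}{-145} \left(-109\right) = \left(- \frac{1}{145}\right) \left(-109\right) = \frac{109}{145}$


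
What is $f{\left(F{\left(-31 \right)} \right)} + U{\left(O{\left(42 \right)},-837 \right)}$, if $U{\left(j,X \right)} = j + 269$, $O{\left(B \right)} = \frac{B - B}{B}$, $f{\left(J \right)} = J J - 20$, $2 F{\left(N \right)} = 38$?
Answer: $610$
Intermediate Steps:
$F{\left(N \right)} = 19$ ($F{\left(N \right)} = \frac{1}{2} \cdot 38 = 19$)
$f{\left(J \right)} = -20 + J^{2}$ ($f{\left(J \right)} = J^{2} - 20 = -20 + J^{2}$)
$O{\left(B \right)} = 0$ ($O{\left(B \right)} = \frac{0}{B} = 0$)
$U{\left(j,X \right)} = 269 + j$
$f{\left(F{\left(-31 \right)} \right)} + U{\left(O{\left(42 \right)},-837 \right)} = \left(-20 + 19^{2}\right) + \left(269 + 0\right) = \left(-20 + 361\right) + 269 = 341 + 269 = 610$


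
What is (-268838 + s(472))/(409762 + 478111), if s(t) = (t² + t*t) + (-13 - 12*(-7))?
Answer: 176801/887873 ≈ 0.19913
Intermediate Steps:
s(t) = 71 + 2*t² (s(t) = (t² + t²) + (-13 + 84) = 2*t² + 71 = 71 + 2*t²)
(-268838 + s(472))/(409762 + 478111) = (-268838 + (71 + 2*472²))/(409762 + 478111) = (-268838 + (71 + 2*222784))/887873 = (-268838 + (71 + 445568))*(1/887873) = (-268838 + 445639)*(1/887873) = 176801*(1/887873) = 176801/887873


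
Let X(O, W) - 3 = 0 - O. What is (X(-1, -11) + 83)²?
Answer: 7569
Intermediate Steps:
X(O, W) = 3 - O (X(O, W) = 3 + (0 - O) = 3 - O)
(X(-1, -11) + 83)² = ((3 - 1*(-1)) + 83)² = ((3 + 1) + 83)² = (4 + 83)² = 87² = 7569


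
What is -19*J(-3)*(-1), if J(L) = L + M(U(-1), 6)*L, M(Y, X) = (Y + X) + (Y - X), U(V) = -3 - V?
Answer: 171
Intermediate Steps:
M(Y, X) = 2*Y (M(Y, X) = (X + Y) + (Y - X) = 2*Y)
J(L) = -3*L (J(L) = L + (2*(-3 - 1*(-1)))*L = L + (2*(-3 + 1))*L = L + (2*(-2))*L = L - 4*L = -3*L)
-19*J(-3)*(-1) = -(-57)*(-3)*(-1) = -19*9*(-1) = -171*(-1) = 171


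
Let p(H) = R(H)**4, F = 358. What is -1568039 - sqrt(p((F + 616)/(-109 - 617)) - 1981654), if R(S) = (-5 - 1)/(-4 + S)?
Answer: -1568039 - I*sqrt(28011651573491717158)/3759721 ≈ -1.568e+6 - 1407.7*I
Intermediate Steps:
R(S) = -6/(-4 + S)
p(H) = 1296/(-4 + H)**4 (p(H) = (-6/(-4 + H))**4 = 1296/(-4 + H)**4)
-1568039 - sqrt(p((F + 616)/(-109 - 617)) - 1981654) = -1568039 - sqrt(1296/(-4 + (358 + 616)/(-109 - 617))**4 - 1981654) = -1568039 - sqrt(1296/(-4 + 974/(-726))**4 - 1981654) = -1568039 - sqrt(1296/(-4 + 974*(-1/726))**4 - 1981654) = -1568039 - sqrt(1296/(-4 - 487/363)**4 - 1981654) = -1568039 - sqrt(1296/(-1939/363)**4 - 1981654) = -1568039 - sqrt(1296*(17363069361/14135501997841) - 1981654) = -1568039 - sqrt(22502537891856/14135501997841 - 1981654) = -1568039 - sqrt(-28011651573491717158/14135501997841) = -1568039 - I*sqrt(28011651573491717158)/3759721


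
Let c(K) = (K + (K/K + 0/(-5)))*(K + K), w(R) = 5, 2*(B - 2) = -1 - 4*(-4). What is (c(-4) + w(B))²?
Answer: 841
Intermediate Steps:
B = 19/2 (B = 2 + (-1 - 4*(-4))/2 = 2 + (-1 + 16)/2 = 2 + (½)*15 = 2 + 15/2 = 19/2 ≈ 9.5000)
c(K) = 2*K*(1 + K) (c(K) = (K + (1 + 0*(-⅕)))*(2*K) = (K + (1 + 0))*(2*K) = (K + 1)*(2*K) = (1 + K)*(2*K) = 2*K*(1 + K))
(c(-4) + w(B))² = (2*(-4)*(1 - 4) + 5)² = (2*(-4)*(-3) + 5)² = (24 + 5)² = 29² = 841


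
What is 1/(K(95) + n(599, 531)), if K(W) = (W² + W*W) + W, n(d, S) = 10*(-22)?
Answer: 1/17925 ≈ 5.5788e-5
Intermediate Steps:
n(d, S) = -220
K(W) = W + 2*W² (K(W) = (W² + W²) + W = 2*W² + W = W + 2*W²)
1/(K(95) + n(599, 531)) = 1/(95*(1 + 2*95) - 220) = 1/(95*(1 + 190) - 220) = 1/(95*191 - 220) = 1/(18145 - 220) = 1/17925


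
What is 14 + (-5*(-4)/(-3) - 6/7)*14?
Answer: -274/3 ≈ -91.333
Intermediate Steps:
14 + (-5*(-4)/(-3) - 6/7)*14 = 14 + (20*(-⅓) - 6*⅐)*14 = 14 + (-20/3 - 6/7)*14 = 14 - 158/21*14 = 14 - 316/3 = -274/3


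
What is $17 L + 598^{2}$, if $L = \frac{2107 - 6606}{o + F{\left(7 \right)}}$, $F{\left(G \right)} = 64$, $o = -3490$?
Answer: $\frac{1225227787}{3426} \approx 3.5763 \cdot 10^{5}$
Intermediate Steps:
$L = \frac{4499}{3426}$ ($L = \frac{2107 - 6606}{-3490 + 64} = - \frac{4499}{-3426} = \left(-4499\right) \left(- \frac{1}{3426}\right) = \frac{4499}{3426} \approx 1.3132$)
$17 L + 598^{2} = 17 \cdot \frac{4499}{3426} + 598^{2} = \frac{76483}{3426} + 357604 = \frac{1225227787}{3426}$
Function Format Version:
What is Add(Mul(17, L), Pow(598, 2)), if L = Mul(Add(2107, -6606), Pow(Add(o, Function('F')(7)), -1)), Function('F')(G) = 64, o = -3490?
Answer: Rational(1225227787, 3426) ≈ 3.5763e+5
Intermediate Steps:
L = Rational(4499, 3426) (L = Mul(Add(2107, -6606), Pow(Add(-3490, 64), -1)) = Mul(-4499, Pow(-3426, -1)) = Mul(-4499, Rational(-1, 3426)) = Rational(4499, 3426) ≈ 1.3132)
Add(Mul(17, L), Pow(598, 2)) = Add(Mul(17, Rational(4499, 3426)), Pow(598, 2)) = Add(Rational(76483, 3426), 357604) = Rational(1225227787, 3426)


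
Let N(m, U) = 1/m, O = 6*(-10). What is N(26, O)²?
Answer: 1/676 ≈ 0.0014793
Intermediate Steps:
O = -60
N(26, O)² = (1/26)² = 1/676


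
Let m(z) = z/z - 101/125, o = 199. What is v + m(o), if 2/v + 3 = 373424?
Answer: 8962354/46677625 ≈ 0.19201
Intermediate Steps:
m(z) = 24/125 (m(z) = 1 - 101*1/125 = 1 - 101/125 = 24/125)
v = 2/373421 (v = 2/(-3 + 373424) = 2/373421 ≈ 5.3559e-6)
v + m(o) = 2/373421 + 24/125 = 8962354/46677625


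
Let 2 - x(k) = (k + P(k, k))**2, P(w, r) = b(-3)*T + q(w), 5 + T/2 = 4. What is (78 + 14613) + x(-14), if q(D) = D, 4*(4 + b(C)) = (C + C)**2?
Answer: 13249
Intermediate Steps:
b(C) = -4 + C**2 (b(C) = -4 + (C + C)**2/4 = -4 + (2*C)**2/4 = -4 + (4*C**2)/4 = -4 + C**2)
T = -2 (T = -10 + 2*4 = -10 + 8 = -2)
P(w, r) = -10 + w (P(w, r) = (-4 + (-3)**2)*(-2) + w = (-4 + 9)*(-2) + w = 5*(-2) + w = -10 + w)
x(k) = 2 - (-10 + 2*k)**2 (x(k) = 2 - (k + (-10 + k))**2 = 2 - (-10 + 2*k)**2)
(78 + 14613) + x(-14) = (78 + 14613) + (2 - 4*(-5 - 14)**2) = 14691 + (2 - 4*(-19)**2) = 14691 + (2 - 4*361) = 14691 + (2 - 1444) = 14691 - 1442 = 13249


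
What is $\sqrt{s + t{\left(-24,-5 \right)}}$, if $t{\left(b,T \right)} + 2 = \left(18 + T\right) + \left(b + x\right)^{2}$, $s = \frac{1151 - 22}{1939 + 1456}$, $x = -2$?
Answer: $\frac{\sqrt{7922212130}}{3395} \approx 26.217$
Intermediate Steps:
$s = \frac{1129}{3395} \approx 0.33255$
$t{\left(b,T \right)} = 16 + T + \left(-2 + b\right)^{2}$ ($t{\left(b,T \right)} = -2 + \left(\left(18 + T\right) + \left(b - 2\right)^{2}\right) = -2 + \left(\left(18 + T\right) + \left(-2 + b\right)^{2}\right) = -2 + \left(18 + T + \left(-2 + b\right)^{2}\right) = 16 + T + \left(-2 + b\right)^{2}$)
$\sqrt{s + t{\left(-24,-5 \right)}} = \sqrt{\frac{1129}{3395} + \left(16 - 5 + \left(-2 - 24\right)^{2}\right)} = \sqrt{\frac{1129}{3395} + \left(16 - 5 + \left(-26\right)^{2}\right)} = \sqrt{\frac{1129}{3395} + \left(16 - 5 + 676\right)} = \sqrt{\frac{1129}{3395} + 687} = \sqrt{\frac{2333494}{3395}} = \frac{\sqrt{7922212130}}{3395}$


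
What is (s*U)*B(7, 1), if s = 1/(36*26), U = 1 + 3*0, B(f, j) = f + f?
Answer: 7/468 ≈ 0.014957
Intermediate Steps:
B(f, j) = 2*f
U = 1 (U = 1 + 0 = 1)
s = 1/936 (s = (1/36)*(1/26) = 1/936 ≈ 0.0010684)
(s*U)*B(7, 1) = ((1/936)*1)*(2*7) = (1/936)*14 = 7/468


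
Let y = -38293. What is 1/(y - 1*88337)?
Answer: -1/126630 ≈ -7.8970e-6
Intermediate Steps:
1/(y - 1*88337) = 1/(-38293 - 1*88337) = 1/(-38293 - 88337) = 1/(-126630) = -1/126630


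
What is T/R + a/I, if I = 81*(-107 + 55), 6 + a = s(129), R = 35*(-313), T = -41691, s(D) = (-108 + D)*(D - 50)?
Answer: 52497959/15380820 ≈ 3.4132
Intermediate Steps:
s(D) = (-108 + D)*(-50 + D)
R = -10955
a = 1653 (a = -6 + (5400 + 129² - 158*129) = -6 + (5400 + 16641 - 20382) = -6 + 1659 = 1653)
I = -4212 (I = 81*(-52) = -4212)
T/R + a/I = -41691/(-10955) + 1653/(-4212) = -41691*(-1/10955) + 1653*(-1/4212) = 41691/10955 - 551/1404 = 52497959/15380820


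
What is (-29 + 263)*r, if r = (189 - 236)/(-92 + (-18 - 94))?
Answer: 1833/34 ≈ 53.912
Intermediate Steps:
r = 47/204 (r = -47/(-92 - 112) = -47/(-204) = -47*(-1/204) = 47/204 ≈ 0.23039)
(-29 + 263)*r = (-29 + 263)*(47/204) = 234*(47/204) = 1833/34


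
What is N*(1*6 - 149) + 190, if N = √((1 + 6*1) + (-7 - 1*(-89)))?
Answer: 190 - 143*√89 ≈ -1159.1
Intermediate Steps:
N = √89 (N = √((1 + 6) + (-7 + 89)) = √(7 + 82) = √89 ≈ 9.4340)
N*(1*6 - 149) + 190 = √89*(1*6 - 149) + 190 = √89*(6 - 149) + 190 = √89*(-143) + 190 = -143*√89 + 190 = 190 - 143*√89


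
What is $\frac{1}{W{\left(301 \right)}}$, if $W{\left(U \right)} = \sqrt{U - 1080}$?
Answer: $- \frac{i \sqrt{779}}{779} \approx - 0.035829 i$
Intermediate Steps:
$W{\left(U \right)} = \sqrt{-1080 + U}$
$\frac{1}{W{\left(301 \right)}} = \frac{1}{\sqrt{-1080 + 301}} = \frac{1}{\sqrt{-779}} = \frac{1}{i \sqrt{779}} = - \frac{i \sqrt{779}}{779}$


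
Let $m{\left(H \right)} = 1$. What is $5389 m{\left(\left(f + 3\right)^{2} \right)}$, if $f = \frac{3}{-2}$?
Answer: $5389$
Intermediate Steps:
$f = - \frac{3}{2}$ ($f = 3 \left(- \frac{1}{2}\right) = - \frac{3}{2} \approx -1.5$)
$5389 m{\left(\left(f + 3\right)^{2} \right)} = 5389 \cdot 1 = 5389$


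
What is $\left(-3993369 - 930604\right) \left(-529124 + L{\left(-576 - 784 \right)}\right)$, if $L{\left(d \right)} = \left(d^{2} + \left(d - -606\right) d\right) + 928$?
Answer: $-11555796491212$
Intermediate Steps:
$L{\left(d \right)} = 928 + d^{2} + d \left(606 + d\right)$ ($L{\left(d \right)} = \left(d^{2} + \left(d + 606\right) d\right) + 928 = \left(d^{2} + \left(606 + d\right) d\right) + 928 = \left(d^{2} + d \left(606 + d\right)\right) + 928 = 928 + d^{2} + d \left(606 + d\right)$)
$\left(-3993369 - 930604\right) \left(-529124 + L{\left(-576 - 784 \right)}\right) = \left(-3993369 - 930604\right) \left(-529124 + \left(928 + 2 \left(-576 - 784\right)^{2} + 606 \left(-576 - 784\right)\right)\right) = - 4923973 \left(-529124 + \left(928 + 2 \left(-1360\right)^{2} + 606 \left(-1360\right)\right)\right) = - 4923973 \left(-529124 + \left(928 + 2 \cdot 1849600 - 824160\right)\right) = - 4923973 \left(-529124 + \left(928 + 3699200 - 824160\right)\right) = - 4923973 \left(-529124 + 2875968\right) = \left(-4923973\right) 2346844 = -11555796491212$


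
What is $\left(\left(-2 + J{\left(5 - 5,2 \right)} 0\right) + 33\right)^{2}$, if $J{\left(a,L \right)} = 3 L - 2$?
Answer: $961$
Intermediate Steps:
$J{\left(a,L \right)} = -2 + 3 L$
$\left(\left(-2 + J{\left(5 - 5,2 \right)} 0\right) + 33\right)^{2} = \left(\left(-2 + \left(-2 + 3 \cdot 2\right) 0\right) + 33\right)^{2} = \left(\left(-2 + \left(-2 + 6\right) 0\right) + 33\right)^{2} = \left(\left(-2 + 4 \cdot 0\right) + 33\right)^{2} = \left(\left(-2 + 0\right) + 33\right)^{2} = \left(-2 + 33\right)^{2} = 31^{2} = 961$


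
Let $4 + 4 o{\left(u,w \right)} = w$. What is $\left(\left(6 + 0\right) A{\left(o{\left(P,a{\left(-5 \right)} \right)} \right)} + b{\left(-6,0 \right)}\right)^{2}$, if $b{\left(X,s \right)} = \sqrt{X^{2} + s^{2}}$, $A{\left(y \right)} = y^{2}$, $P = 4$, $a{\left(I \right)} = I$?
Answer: $\frac{84681}{64} \approx 1323.1$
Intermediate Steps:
$o{\left(u,w \right)} = -1 + \frac{w}{4}$
$\left(\left(6 + 0\right) A{\left(o{\left(P,a{\left(-5 \right)} \right)} \right)} + b{\left(-6,0 \right)}\right)^{2} = \left(\left(6 + 0\right) \left(-1 + \frac{1}{4} \left(-5\right)\right)^{2} + \sqrt{\left(-6\right)^{2} + 0^{2}}\right)^{2} = \left(6 \left(-1 - \frac{5}{4}\right)^{2} + \sqrt{36 + 0}\right)^{2} = \left(6 \left(- \frac{9}{4}\right)^{2} + \sqrt{36}\right)^{2} = \left(6 \cdot \frac{81}{16} + 6\right)^{2} = \left(\frac{243}{8} + 6\right)^{2} = \left(\frac{291}{8}\right)^{2} = \frac{84681}{64}$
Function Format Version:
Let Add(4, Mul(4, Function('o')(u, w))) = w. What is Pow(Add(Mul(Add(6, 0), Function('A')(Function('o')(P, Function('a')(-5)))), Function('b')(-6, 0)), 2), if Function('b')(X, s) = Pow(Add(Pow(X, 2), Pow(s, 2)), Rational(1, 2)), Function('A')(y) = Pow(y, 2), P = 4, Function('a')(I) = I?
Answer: Rational(84681, 64) ≈ 1323.1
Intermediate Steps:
Function('o')(u, w) = Add(-1, Mul(Rational(1, 4), w))
Pow(Add(Mul(Add(6, 0), Function('A')(Function('o')(P, Function('a')(-5)))), Function('b')(-6, 0)), 2) = Pow(Add(Mul(Add(6, 0), Pow(Add(-1, Mul(Rational(1, 4), -5)), 2)), Pow(Add(Pow(-6, 2), Pow(0, 2)), Rational(1, 2))), 2) = Pow(Add(Mul(6, Pow(Add(-1, Rational(-5, 4)), 2)), Pow(Add(36, 0), Rational(1, 2))), 2) = Pow(Add(Mul(6, Pow(Rational(-9, 4), 2)), Pow(36, Rational(1, 2))), 2) = Pow(Add(Mul(6, Rational(81, 16)), 6), 2) = Pow(Add(Rational(243, 8), 6), 2) = Pow(Rational(291, 8), 2) = Rational(84681, 64)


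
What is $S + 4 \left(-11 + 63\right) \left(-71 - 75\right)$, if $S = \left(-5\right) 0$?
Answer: $-30368$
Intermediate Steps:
$S = 0$
$S + 4 \left(-11 + 63\right) \left(-71 - 75\right) = 0 + 4 \left(-11 + 63\right) \left(-71 - 75\right) = 0 + 4 \cdot 52 \left(-146\right) = 0 + 4 \left(-7592\right) = 0 - 30368 = -30368$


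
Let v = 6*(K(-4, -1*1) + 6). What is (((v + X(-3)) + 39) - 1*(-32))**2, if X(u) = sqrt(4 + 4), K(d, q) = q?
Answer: 10209 + 404*sqrt(2) ≈ 10780.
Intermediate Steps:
v = 30 (v = 6*(-1*1 + 6) = 6*(-1 + 6) = 6*5 = 30)
X(u) = 2*sqrt(2) (X(u) = sqrt(8) = 2*sqrt(2))
(((v + X(-3)) + 39) - 1*(-32))**2 = (((30 + 2*sqrt(2)) + 39) - 1*(-32))**2 = ((69 + 2*sqrt(2)) + 32)**2 = (101 + 2*sqrt(2))**2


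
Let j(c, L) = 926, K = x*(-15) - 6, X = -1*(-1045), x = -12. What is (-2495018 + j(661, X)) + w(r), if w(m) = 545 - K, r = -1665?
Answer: -2493721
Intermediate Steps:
X = 1045
K = 174 (K = -12*(-15) - 6 = 180 - 6 = 174)
w(m) = 371 (w(m) = 545 - 1*174 = 545 - 174 = 371)
(-2495018 + j(661, X)) + w(r) = (-2495018 + 926) + 371 = -2494092 + 371 = -2493721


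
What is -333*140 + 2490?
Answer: -44130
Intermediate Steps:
-333*140 + 2490 = -46620 + 2490 = -44130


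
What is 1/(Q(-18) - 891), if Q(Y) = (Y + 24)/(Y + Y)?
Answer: -6/5347 ≈ -0.0011221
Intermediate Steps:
Q(Y) = (24 + Y)/(2*Y) (Q(Y) = (24 + Y)/((2*Y)) = (24 + Y)*(1/(2*Y)) = (24 + Y)/(2*Y))
1/(Q(-18) - 891) = 1/((½)*(24 - 18)/(-18) - 891) = 1/((½)*(-1/18)*6 - 891) = 1/(-⅙ - 891) = 1/(-5347/6) = -6/5347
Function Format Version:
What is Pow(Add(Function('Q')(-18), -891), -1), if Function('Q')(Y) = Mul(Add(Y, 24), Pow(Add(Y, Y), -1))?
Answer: Rational(-6, 5347) ≈ -0.0011221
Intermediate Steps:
Function('Q')(Y) = Mul(Rational(1, 2), Pow(Y, -1), Add(24, Y)) (Function('Q')(Y) = Mul(Add(24, Y), Pow(Mul(2, Y), -1)) = Mul(Add(24, Y), Mul(Rational(1, 2), Pow(Y, -1))) = Mul(Rational(1, 2), Pow(Y, -1), Add(24, Y)))
Pow(Add(Function('Q')(-18), -891), -1) = Pow(Add(Mul(Rational(1, 2), Pow(-18, -1), Add(24, -18)), -891), -1) = Pow(Add(Mul(Rational(1, 2), Rational(-1, 18), 6), -891), -1) = Pow(Add(Rational(-1, 6), -891), -1) = Pow(Rational(-5347, 6), -1) = Rational(-6, 5347)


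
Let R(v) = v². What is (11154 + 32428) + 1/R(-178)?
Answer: 1380852089/31684 ≈ 43582.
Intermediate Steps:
(11154 + 32428) + 1/R(-178) = (11154 + 32428) + 1/((-178)²) = 43582 + 1/31684 = 1380852089/31684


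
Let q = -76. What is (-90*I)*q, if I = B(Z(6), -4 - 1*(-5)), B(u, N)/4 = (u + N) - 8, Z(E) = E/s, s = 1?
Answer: -27360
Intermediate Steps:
Z(E) = E (Z(E) = E/1 = E*1 = E)
B(u, N) = -32 + 4*N + 4*u (B(u, N) = 4*((u + N) - 8) = 4*((N + u) - 8) = 4*(-8 + N + u) = -32 + 4*N + 4*u)
I = -4 (I = -32 + 4*(-4 - 1*(-5)) + 4*6 = -32 + 4*(-4 + 5) + 24 = -32 + 4*1 + 24 = -32 + 4 + 24 = -4)
(-90*I)*q = -90*(-4)*(-76) = 360*(-76) = -27360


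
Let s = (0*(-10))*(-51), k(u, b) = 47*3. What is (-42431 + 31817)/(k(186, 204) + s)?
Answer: -3538/47 ≈ -75.277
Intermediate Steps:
k(u, b) = 141
s = 0 (s = 0*(-51) = 0)
(-42431 + 31817)/(k(186, 204) + s) = (-42431 + 31817)/(141 + 0) = -10614/141 = -10614*1/141 = -3538/47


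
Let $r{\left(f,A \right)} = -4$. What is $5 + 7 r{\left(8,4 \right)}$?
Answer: $-23$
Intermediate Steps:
$5 + 7 r{\left(8,4 \right)} = 5 + 7 \left(-4\right) = 5 - 28 = -23$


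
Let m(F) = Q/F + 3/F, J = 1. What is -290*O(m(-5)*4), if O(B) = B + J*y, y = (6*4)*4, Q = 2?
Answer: -26680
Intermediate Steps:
y = 96 (y = 24*4 = 96)
m(F) = 5/F (m(F) = 2/F + 3/F = 5/F)
O(B) = 96 + B (O(B) = B + 1*96 = B + 96 = 96 + B)
-290*O(m(-5)*4) = -290*(96 + (5/(-5))*4) = -290*(96 + (5*(-⅕))*4) = -290*(96 - 1*4) = -290*(96 - 4) = -290*92 = -26680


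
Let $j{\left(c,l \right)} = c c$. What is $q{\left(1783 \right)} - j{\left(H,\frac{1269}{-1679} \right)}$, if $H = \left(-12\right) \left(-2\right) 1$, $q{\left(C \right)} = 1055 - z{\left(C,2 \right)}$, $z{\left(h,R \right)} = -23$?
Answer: $502$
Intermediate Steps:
$q{\left(C \right)} = 1078$ ($q{\left(C \right)} = 1055 - -23 = 1055 + 23 = 1078$)
$H = 24$ ($H = 24 \cdot 1 = 24$)
$j{\left(c,l \right)} = c^{2}$
$q{\left(1783 \right)} - j{\left(H,\frac{1269}{-1679} \right)} = 1078 - 24^{2} = 1078 - 576 = 502$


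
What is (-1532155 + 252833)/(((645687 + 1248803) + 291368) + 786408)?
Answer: -58151/135103 ≈ -0.43042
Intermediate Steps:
(-1532155 + 252833)/(((645687 + 1248803) + 291368) + 786408) = -1279322/((1894490 + 291368) + 786408) = -1279322/(2185858 + 786408) = -1279322/2972266 = -1279322*1/2972266 = -58151/135103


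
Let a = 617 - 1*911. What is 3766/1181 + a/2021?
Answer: 7263872/2386801 ≈ 3.0434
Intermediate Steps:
a = -294 (a = 617 - 911 = -294)
3766/1181 + a/2021 = 3766/1181 - 294/2021 = 7263872/2386801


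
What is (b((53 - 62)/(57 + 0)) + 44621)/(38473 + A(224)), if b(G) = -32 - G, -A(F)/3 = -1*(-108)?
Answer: 847194/724831 ≈ 1.1688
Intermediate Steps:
A(F) = -324 (A(F) = -(-3)*(-108) = -3*108 = -324)
(b((53 - 62)/(57 + 0)) + 44621)/(38473 + A(224)) = ((-32 - (53 - 62)/(57 + 0)) + 44621)/(38473 - 324) = ((-32 - (-9)/57) + 44621)/38149 = ((-32 - (-9)/57) + 44621)*(1/38149) = ((-32 - 1*(-3/19)) + 44621)*(1/38149) = ((-32 + 3/19) + 44621)*(1/38149) = (-605/19 + 44621)*(1/38149) = (847194/19)*(1/38149) = 847194/724831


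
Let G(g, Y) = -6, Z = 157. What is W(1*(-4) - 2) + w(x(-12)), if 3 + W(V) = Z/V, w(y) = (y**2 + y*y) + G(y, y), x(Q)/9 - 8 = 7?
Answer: 218489/6 ≈ 36415.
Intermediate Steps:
x(Q) = 135 (x(Q) = 72 + 9*7 = 72 + 63 = 135)
w(y) = -6 + 2*y**2 (w(y) = (y**2 + y*y) - 6 = (y**2 + y**2) - 6 = 2*y**2 - 6 = -6 + 2*y**2)
W(V) = -3 + 157/V
W(1*(-4) - 2) + w(x(-12)) = (-3 + 157/(1*(-4) - 2)) + (-6 + 2*135**2) = (-3 + 157/(-4 - 2)) + (-6 + 2*18225) = (-3 + 157/(-6)) + (-6 + 36450) = (-3 + 157*(-1/6)) + 36444 = (-3 - 157/6) + 36444 = -175/6 + 36444 = 218489/6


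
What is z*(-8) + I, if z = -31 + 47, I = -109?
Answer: -237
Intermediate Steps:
z = 16
z*(-8) + I = 16*(-8) - 109 = -128 - 109 = -237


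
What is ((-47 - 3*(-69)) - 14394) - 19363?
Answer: -33597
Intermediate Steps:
((-47 - 3*(-69)) - 14394) - 19363 = ((-47 + 207) - 14394) - 19363 = (160 - 14394) - 19363 = -14234 - 19363 = -33597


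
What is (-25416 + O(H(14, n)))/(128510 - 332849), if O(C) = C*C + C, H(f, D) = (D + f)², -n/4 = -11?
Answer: -11294444/204339 ≈ -55.273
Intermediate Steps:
n = 44 (n = -4*(-11) = 44)
O(C) = C + C² (O(C) = C² + C = C + C²)
(-25416 + O(H(14, n)))/(128510 - 332849) = (-25416 + (44 + 14)²*(1 + (44 + 14)²))/(128510 - 332849) = (-25416 + 58²*(1 + 58²))/(-204339) = (-25416 + 3364*(1 + 3364))*(-1/204339) = (-25416 + 3364*3365)*(-1/204339) = (-25416 + 11319860)*(-1/204339) = 11294444*(-1/204339) = -11294444/204339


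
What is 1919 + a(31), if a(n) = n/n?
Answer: 1920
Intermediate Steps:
a(n) = 1
1919 + a(31) = 1919 + 1 = 1920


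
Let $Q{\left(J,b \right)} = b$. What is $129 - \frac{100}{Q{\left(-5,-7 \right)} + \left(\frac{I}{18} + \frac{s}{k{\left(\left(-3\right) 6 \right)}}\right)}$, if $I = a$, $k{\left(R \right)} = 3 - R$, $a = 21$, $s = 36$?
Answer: $\frac{26517}{173} \approx 153.28$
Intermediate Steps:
$I = 21$
$129 - \frac{100}{Q{\left(-5,-7 \right)} + \left(\frac{I}{18} + \frac{s}{k{\left(\left(-3\right) 6 \right)}}\right)} = 129 - \frac{100}{-7 + \left(\frac{21}{18} + \frac{36}{3 - \left(-3\right) 6}\right)} = 129 - \frac{100}{-7 + \left(21 \cdot \frac{1}{18} + \frac{36}{3 - -18}\right)} = 129 - \frac{100}{-7 + \left(\frac{7}{6} + \frac{36}{3 + 18}\right)} = 129 - \frac{100}{-7 + \left(\frac{7}{6} + \frac{36}{21}\right)} = 129 - \frac{100}{-7 + \left(\frac{7}{6} + 36 \cdot \frac{1}{21}\right)} = 129 - \frac{100}{-7 + \left(\frac{7}{6} + \frac{12}{7}\right)} = 129 - \frac{100}{-7 + \frac{121}{42}} = 129 - \frac{100}{- \frac{173}{42}} = 129 - - \frac{4200}{173} = 129 + \frac{4200}{173} = \frac{26517}{173}$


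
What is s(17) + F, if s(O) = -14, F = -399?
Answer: -413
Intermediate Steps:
s(17) + F = -14 - 399 = -413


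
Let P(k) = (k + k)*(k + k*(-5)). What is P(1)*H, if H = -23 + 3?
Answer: 160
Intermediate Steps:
P(k) = -8*k² (P(k) = (2*k)*(k - 5*k) = (2*k)*(-4*k) = -8*k²)
H = -20
P(1)*H = -8*1²*(-20) = -8*1*(-20) = -8*(-20) = 160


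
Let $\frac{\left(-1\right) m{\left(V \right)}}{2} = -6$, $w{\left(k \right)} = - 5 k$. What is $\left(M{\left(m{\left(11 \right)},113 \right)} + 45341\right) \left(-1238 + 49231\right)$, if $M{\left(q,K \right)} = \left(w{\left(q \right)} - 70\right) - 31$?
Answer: $2168323740$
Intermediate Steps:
$m{\left(V \right)} = 12$ ($m{\left(V \right)} = \left(-2\right) \left(-6\right) = 12$)
$M{\left(q,K \right)} = -101 - 5 q$ ($M{\left(q,K \right)} = \left(- 5 q - 70\right) - 31 = \left(-70 - 5 q\right) - 31 = -101 - 5 q$)
$\left(M{\left(m{\left(11 \right)},113 \right)} + 45341\right) \left(-1238 + 49231\right) = \left(\left(-101 - 60\right) + 45341\right) \left(-1238 + 49231\right) = \left(\left(-101 - 60\right) + 45341\right) 47993 = \left(-161 + 45341\right) 47993 = 45180 \cdot 47993 = 2168323740$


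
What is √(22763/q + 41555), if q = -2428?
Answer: √61229775639/1214 ≈ 203.83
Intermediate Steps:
√(22763/q + 41555) = √(22763/(-2428) + 41555) = √(22763*(-1/2428) + 41555) = √(-22763/2428 + 41555) = √(100872777/2428) = √61229775639/1214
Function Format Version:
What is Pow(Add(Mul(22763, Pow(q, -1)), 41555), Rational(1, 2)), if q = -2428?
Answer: Mul(Rational(1, 1214), Pow(61229775639, Rational(1, 2))) ≈ 203.83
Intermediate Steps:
Pow(Add(Mul(22763, Pow(q, -1)), 41555), Rational(1, 2)) = Pow(Add(Mul(22763, Pow(-2428, -1)), 41555), Rational(1, 2)) = Pow(Add(Mul(22763, Rational(-1, 2428)), 41555), Rational(1, 2)) = Pow(Add(Rational(-22763, 2428), 41555), Rational(1, 2)) = Pow(Rational(100872777, 2428), Rational(1, 2)) = Mul(Rational(1, 1214), Pow(61229775639, Rational(1, 2)))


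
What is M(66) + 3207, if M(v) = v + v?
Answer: 3339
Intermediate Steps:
M(v) = 2*v
M(66) + 3207 = 2*66 + 3207 = 132 + 3207 = 3339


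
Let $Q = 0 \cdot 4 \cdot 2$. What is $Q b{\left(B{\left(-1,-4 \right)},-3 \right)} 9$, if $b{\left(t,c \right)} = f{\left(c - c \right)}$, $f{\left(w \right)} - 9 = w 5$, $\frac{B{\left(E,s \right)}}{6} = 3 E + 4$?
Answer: $0$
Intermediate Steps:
$B{\left(E,s \right)} = 24 + 18 E$ ($B{\left(E,s \right)} = 6 \left(3 E + 4\right) = 6 \left(4 + 3 E\right) = 24 + 18 E$)
$f{\left(w \right)} = 9 + 5 w$ ($f{\left(w \right)} = 9 + w 5 = 9 + 5 w$)
$b{\left(t,c \right)} = 9$ ($b{\left(t,c \right)} = 9 + 5 \left(c - c\right) = 9 + 5 \cdot 0 = 9 + 0 = 9$)
$Q = 0$ ($Q = 0 \cdot 2 = 0$)
$Q b{\left(B{\left(-1,-4 \right)},-3 \right)} 9 = 0 \cdot 9 \cdot 9 = 0 \cdot 9 = 0$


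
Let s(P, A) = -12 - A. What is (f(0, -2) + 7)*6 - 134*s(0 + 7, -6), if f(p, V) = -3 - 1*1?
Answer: 822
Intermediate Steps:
f(p, V) = -4 (f(p, V) = -3 - 1 = -4)
(f(0, -2) + 7)*6 - 134*s(0 + 7, -6) = (-4 + 7)*6 - 134*(-12 - 1*(-6)) = 3*6 - 134*(-12 + 6) = 18 - 134*(-6) = 18 + 804 = 822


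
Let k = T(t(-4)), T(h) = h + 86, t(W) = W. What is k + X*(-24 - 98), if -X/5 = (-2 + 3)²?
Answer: 692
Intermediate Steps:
X = -5 (X = -5*(-2 + 3)² = -5*1² = -5*1 = -5)
T(h) = 86 + h
k = 82 (k = 86 - 4 = 82)
k + X*(-24 - 98) = 82 - 5*(-24 - 98) = 82 - 5*(-122) = 82 + 610 = 692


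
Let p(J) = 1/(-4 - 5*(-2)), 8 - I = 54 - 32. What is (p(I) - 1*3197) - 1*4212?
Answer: -44453/6 ≈ -7408.8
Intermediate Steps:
I = -14 (I = 8 - (54 - 32) = 8 - 1*22 = 8 - 22 = -14)
p(J) = 1/6 (p(J) = 1/(-4 + 10) = 1/6)
(p(I) - 1*3197) - 1*4212 = (1/6 - 1*3197) - 1*4212 = (1/6 - 3197) - 4212 = -19181/6 - 4212 = -44453/6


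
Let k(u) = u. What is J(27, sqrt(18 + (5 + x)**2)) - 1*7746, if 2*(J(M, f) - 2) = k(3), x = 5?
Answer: -15485/2 ≈ -7742.5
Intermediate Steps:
J(M, f) = 7/2 (J(M, f) = 2 + (1/2)*3 = 2 + 3/2 = 7/2)
J(27, sqrt(18 + (5 + x)**2)) - 1*7746 = 7/2 - 1*7746 = 7/2 - 7746 = -15485/2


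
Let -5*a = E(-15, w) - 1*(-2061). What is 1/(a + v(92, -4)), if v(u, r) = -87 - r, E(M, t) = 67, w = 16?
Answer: -5/2543 ≈ -0.0019662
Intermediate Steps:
a = -2128/5 (a = -(67 - 1*(-2061))/5 = -(67 + 2061)/5 = -⅕*2128 = -2128/5 ≈ -425.60)
1/(a + v(92, -4)) = 1/(-2128/5 + (-87 - 1*(-4))) = 1/(-2128/5 + (-87 + 4)) = 1/(-2128/5 - 83) = 1/(-2543/5) = -5/2543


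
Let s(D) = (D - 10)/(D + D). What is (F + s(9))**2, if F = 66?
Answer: 1408969/324 ≈ 4348.7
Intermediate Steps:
s(D) = (-10 + D)/(2*D) (s(D) = (-10 + D)/((2*D)) = (-10 + D)*(1/(2*D)) = (-10 + D)/(2*D))
(F + s(9))**2 = (66 + (1/2)*(-10 + 9)/9)**2 = (66 + (1/2)*(1/9)*(-1))**2 = (66 - 1/18)**2 = (1187/18)**2 = 1408969/324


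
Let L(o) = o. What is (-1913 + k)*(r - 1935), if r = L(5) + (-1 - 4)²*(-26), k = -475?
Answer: 6161040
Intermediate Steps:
r = -645 (r = 5 + (-1 - 4)²*(-26) = 5 + (-5)²*(-26) = 5 + 25*(-26) = 5 - 650 = -645)
(-1913 + k)*(r - 1935) = (-1913 - 475)*(-645 - 1935) = -2388*(-2580) = 6161040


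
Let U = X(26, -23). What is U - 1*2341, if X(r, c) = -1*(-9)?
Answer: -2332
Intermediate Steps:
X(r, c) = 9
U = 9
U - 1*2341 = 9 - 1*2341 = 9 - 2341 = -2332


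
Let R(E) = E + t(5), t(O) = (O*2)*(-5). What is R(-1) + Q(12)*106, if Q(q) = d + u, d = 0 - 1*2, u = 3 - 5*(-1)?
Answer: 585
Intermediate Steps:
t(O) = -10*O (t(O) = (2*O)*(-5) = -10*O)
u = 8 (u = 3 + 5 = 8)
d = -2 (d = 0 - 2 = -2)
R(E) = -50 + E (R(E) = E - 10*5 = E - 50 = -50 + E)
Q(q) = 6 (Q(q) = -2 + 8 = 6)
R(-1) + Q(12)*106 = (-50 - 1) + 6*106 = -51 + 636 = 585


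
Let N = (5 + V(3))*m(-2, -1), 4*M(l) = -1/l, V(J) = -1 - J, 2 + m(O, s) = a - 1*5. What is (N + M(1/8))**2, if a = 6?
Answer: 9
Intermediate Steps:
m(O, s) = -1 (m(O, s) = -2 + (6 - 1*5) = -2 + (6 - 5) = -2 + 1 = -1)
M(l) = -1/(4*l) (M(l) = (-1/l)/4 = -1/(4*l))
N = -1 (N = (5 + (-1 - 1*3))*(-1) = (5 + (-1 - 3))*(-1) = (5 - 4)*(-1) = 1*(-1) = -1)
(N + M(1/8))**2 = (-1 - 1/(4*(1/8)))**2 = (-1 - 1/(4*1/8))**2 = (-1 - 1/4*8)**2 = (-1 - 2)**2 = (-3)**2 = 9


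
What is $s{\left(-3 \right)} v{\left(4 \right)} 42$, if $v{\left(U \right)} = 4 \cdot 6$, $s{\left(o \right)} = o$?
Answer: $-3024$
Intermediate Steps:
$v{\left(U \right)} = 24$
$s{\left(-3 \right)} v{\left(4 \right)} 42 = \left(-3\right) 24 \cdot 42 = \left(-72\right) 42 = -3024$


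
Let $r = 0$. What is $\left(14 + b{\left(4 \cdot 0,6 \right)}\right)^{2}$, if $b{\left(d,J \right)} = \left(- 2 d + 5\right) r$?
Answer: $196$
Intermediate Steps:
$b{\left(d,J \right)} = 0$ ($b{\left(d,J \right)} = \left(- 2 d + 5\right) 0 = \left(5 - 2 d\right) 0 = 0$)
$\left(14 + b{\left(4 \cdot 0,6 \right)}\right)^{2} = \left(14 + 0\right)^{2} = 14^{2} = 196$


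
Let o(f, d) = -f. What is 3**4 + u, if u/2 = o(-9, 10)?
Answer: 99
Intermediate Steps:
u = 18 (u = 2*(-1*(-9)) = 2*9 = 18)
3**4 + u = 3**4 + 18 = 81 + 18 = 99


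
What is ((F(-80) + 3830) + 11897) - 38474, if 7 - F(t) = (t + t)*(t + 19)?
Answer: -32500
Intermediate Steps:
F(t) = 7 - 2*t*(19 + t) (F(t) = 7 - (t + t)*(t + 19) = 7 - 2*t*(19 + t))
((F(-80) + 3830) + 11897) - 38474 = (((7 - 38*(-80) - 2*(-80)**2) + 3830) + 11897) - 38474 = (((7 + 3040 - 2*6400) + 3830) + 11897) - 38474 = (((7 + 3040 - 12800) + 3830) + 11897) - 38474 = ((-9753 + 3830) + 11897) - 38474 = (-5923 + 11897) - 38474 = 5974 - 38474 = -32500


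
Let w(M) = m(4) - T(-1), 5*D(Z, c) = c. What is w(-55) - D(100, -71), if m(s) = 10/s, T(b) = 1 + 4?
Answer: 117/10 ≈ 11.700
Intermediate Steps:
T(b) = 5
D(Z, c) = c/5
w(M) = -5/2 (w(M) = 10/4 - 1*5 = 10*(¼) - 5 = 5/2 - 5 = -5/2)
w(-55) - D(100, -71) = -5/2 - (-71)/5 = -5/2 - 1*(-71/5) = -5/2 + 71/5 = 117/10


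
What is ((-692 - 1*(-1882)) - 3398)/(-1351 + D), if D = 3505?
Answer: -368/359 ≈ -1.0251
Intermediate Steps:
((-692 - 1*(-1882)) - 3398)/(-1351 + D) = ((-692 - 1*(-1882)) - 3398)/(-1351 + 3505) = ((-692 + 1882) - 3398)/2154 = (1190 - 3398)*(1/2154) = -2208*1/2154 = -368/359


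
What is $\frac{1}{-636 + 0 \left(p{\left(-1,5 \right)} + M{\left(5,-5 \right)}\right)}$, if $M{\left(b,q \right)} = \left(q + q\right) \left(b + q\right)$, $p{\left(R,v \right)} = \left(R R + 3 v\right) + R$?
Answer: $- \frac{1}{636} \approx -0.0015723$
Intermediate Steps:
$p{\left(R,v \right)} = R + R^{2} + 3 v$ ($p{\left(R,v \right)} = \left(R^{2} + 3 v\right) + R = R + R^{2} + 3 v$)
$M{\left(b,q \right)} = 2 q \left(b + q\right)$
$\frac{1}{-636 + 0 \left(p{\left(-1,5 \right)} + M{\left(5,-5 \right)}\right)} = \frac{1}{-636 + 0 \left(\left(-1 + \left(-1\right)^{2} + 3 \cdot 5\right) + 2 \left(-5\right) \left(5 - 5\right)\right)} = \frac{1}{-636 + 0 \left(\left(-1 + 1 + 15\right) + 2 \left(-5\right) 0\right)} = \frac{1}{-636 + 0 \left(15 + 0\right)} = \frac{1}{-636 + 0 \cdot 15} = \frac{1}{-636 + 0} = \frac{1}{-636} = - \frac{1}{636}$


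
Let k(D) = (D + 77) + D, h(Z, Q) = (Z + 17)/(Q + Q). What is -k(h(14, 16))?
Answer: -1263/16 ≈ -78.938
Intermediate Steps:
h(Z, Q) = (17 + Z)/(2*Q) (h(Z, Q) = (17 + Z)/((2*Q)) = (17 + Z)*(1/(2*Q)) = (17 + Z)/(2*Q))
k(D) = 77 + 2*D (k(D) = (77 + D) + D = 77 + 2*D)
-k(h(14, 16)) = -(77 + 2*((½)*(17 + 14)/16)) = -(77 + 2*((½)*(1/16)*31)) = -(77 + 2*(31/32)) = -(77 + 31/16) = -1*1263/16 = -1263/16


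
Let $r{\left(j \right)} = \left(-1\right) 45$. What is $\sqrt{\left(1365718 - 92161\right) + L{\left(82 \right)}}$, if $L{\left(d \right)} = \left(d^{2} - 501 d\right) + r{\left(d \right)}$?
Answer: $\sqrt{1239154} \approx 1113.2$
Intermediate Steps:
$r{\left(j \right)} = -45$
$L{\left(d \right)} = -45 + d^{2} - 501 d$ ($L{\left(d \right)} = \left(d^{2} - 501 d\right) - 45 = -45 + d^{2} - 501 d$)
$\sqrt{\left(1365718 - 92161\right) + L{\left(82 \right)}} = \sqrt{\left(1365718 - 92161\right) - \left(41127 - 6724\right)} = \sqrt{\left(1365718 - 92161\right) - 34403} = \sqrt{1273557 - 34403} = \sqrt{1239154}$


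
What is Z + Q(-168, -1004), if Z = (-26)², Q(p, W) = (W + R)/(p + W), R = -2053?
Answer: 795329/1172 ≈ 678.61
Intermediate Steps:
Q(p, W) = (-2053 + W)/(W + p) (Q(p, W) = (W - 2053)/(p + W) = (-2053 + W)/(W + p))
Z = 676
Z + Q(-168, -1004) = 676 + (-2053 - 1004)/(-1004 - 168) = 676 - 3057/(-1172) = 676 - 1/1172*(-3057) = 676 + 3057/1172 = 795329/1172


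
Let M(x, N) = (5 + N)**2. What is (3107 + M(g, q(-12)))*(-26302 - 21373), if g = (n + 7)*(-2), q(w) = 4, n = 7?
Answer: -151987900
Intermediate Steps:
g = -28 (g = (7 + 7)*(-2) = 14*(-2) = -28)
(3107 + M(g, q(-12)))*(-26302 - 21373) = (3107 + (5 + 4)**2)*(-26302 - 21373) = (3107 + 9**2)*(-47675) = (3107 + 81)*(-47675) = 3188*(-47675) = -151987900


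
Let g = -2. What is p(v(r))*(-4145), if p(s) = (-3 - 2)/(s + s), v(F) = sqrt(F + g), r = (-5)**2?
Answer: 20725*sqrt(23)/46 ≈ 2160.7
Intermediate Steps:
r = 25
v(F) = sqrt(-2 + F) (v(F) = sqrt(F - 2) = sqrt(-2 + F))
p(s) = -5/(2*s) (p(s) = -5*1/(2*s) = -5/(2*s))
p(v(r))*(-4145) = -5/(2*sqrt(-2 + 25))*(-4145) = -5*sqrt(23)/23/2*(-4145) = -5*sqrt(23)/46*(-4145) = 20725*sqrt(23)/46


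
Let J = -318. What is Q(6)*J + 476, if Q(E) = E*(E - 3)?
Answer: -5248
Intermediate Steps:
Q(E) = E*(-3 + E)
Q(6)*J + 476 = (6*(-3 + 6))*(-318) + 476 = (6*3)*(-318) + 476 = 18*(-318) + 476 = -5724 + 476 = -5248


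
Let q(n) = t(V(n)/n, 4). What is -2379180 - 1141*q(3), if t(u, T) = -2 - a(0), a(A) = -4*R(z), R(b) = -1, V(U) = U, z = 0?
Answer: -2372334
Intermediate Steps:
a(A) = 4 (a(A) = -4*(-1) = 4)
t(u, T) = -6 (t(u, T) = -2 - 1*4 = -2 - 4 = -6)
q(n) = -6
-2379180 - 1141*q(3) = -2379180 - 1141*(-6) = -2379180 + 6846 = -2372334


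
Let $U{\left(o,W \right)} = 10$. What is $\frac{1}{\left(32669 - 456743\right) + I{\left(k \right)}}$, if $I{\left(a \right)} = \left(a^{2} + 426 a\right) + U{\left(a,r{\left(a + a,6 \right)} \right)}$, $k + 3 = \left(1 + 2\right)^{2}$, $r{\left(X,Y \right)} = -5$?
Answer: $- \frac{1}{421472} \approx -2.3726 \cdot 10^{-6}$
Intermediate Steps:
$k = 6$ ($k = -3 + \left(1 + 2\right)^{2} = -3 + 3^{2} = -3 + 9 = 6$)
$I{\left(a \right)} = 10 + a^{2} + 426 a$ ($I{\left(a \right)} = \left(a^{2} + 426 a\right) + 10 = 10 + a^{2} + 426 a$)
$\frac{1}{\left(32669 - 456743\right) + I{\left(k \right)}} = \frac{1}{\left(32669 - 456743\right) + \left(10 + 6^{2} + 426 \cdot 6\right)} = \frac{1}{-424074 + \left(10 + 36 + 2556\right)} = \frac{1}{-424074 + 2602} = \frac{1}{-421472} = - \frac{1}{421472}$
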